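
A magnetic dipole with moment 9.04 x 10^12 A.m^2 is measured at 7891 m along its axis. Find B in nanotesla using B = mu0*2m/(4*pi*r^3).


m = 9.04 x 10^12 = 9040000000000 A.m^2
2m = 18080000000000 A.m^2
r^3 = 7891^3 = 491355848971
B = (4pi*10^-7) * 18080000000000 / (4*pi * 491355848971) * 1e9
= 22719998.070761 / 6174559701702.68 * 1e9
= 3679.6143 nT

3679.6143


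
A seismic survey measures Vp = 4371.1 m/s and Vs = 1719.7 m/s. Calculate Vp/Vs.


Vp/Vs = 4371.1 / 1719.7
= 2.5418

2.5418


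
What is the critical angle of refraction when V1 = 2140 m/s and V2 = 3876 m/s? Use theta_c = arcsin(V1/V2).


V1/V2 = 2140/3876 = 0.552116
theta_c = arcsin(0.552116) = 33.5123 degrees

33.5123


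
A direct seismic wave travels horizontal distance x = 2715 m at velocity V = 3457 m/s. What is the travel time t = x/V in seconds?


t = x / V
= 2715 / 3457
= 0.7854 s

0.7854


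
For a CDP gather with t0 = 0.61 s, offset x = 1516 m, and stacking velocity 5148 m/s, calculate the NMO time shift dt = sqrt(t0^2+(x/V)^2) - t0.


x/Vnmo = 1516/5148 = 0.294483
(x/Vnmo)^2 = 0.08672
t0^2 = 0.3721
sqrt(0.3721 + 0.08672) = 0.677363
dt = 0.677363 - 0.61 = 0.067363

0.067363


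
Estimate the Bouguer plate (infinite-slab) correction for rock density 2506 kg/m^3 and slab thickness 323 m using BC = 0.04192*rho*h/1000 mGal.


BC = 0.04192 * rho * h / 1000
= 0.04192 * 2506 * 323 / 1000
= 33.9316 mGal

33.9316


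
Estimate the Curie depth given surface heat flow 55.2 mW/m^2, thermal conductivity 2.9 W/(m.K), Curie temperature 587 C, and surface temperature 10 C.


T_Curie - T_surf = 587 - 10 = 577 C
Convert q to W/m^2: 55.2 mW/m^2 = 0.0552 W/m^2
d = 577 * 2.9 / 0.0552 = 30313.41 m

30313.41


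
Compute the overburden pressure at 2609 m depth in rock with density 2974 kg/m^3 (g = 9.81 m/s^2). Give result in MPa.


P = rho * g * z / 1e6
= 2974 * 9.81 * 2609 / 1e6
= 76117418.46 / 1e6
= 76.1174 MPa

76.1174


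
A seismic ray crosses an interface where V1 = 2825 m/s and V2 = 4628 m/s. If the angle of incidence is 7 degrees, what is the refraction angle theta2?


sin(theta1) = sin(7 deg) = 0.121869
sin(theta2) = V2/V1 * sin(theta1) = 4628/2825 * 0.121869 = 0.19965
theta2 = arcsin(0.19965) = 11.5165 degrees

11.5165


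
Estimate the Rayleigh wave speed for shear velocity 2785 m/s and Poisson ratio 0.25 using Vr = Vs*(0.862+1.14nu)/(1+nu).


Numerator factor = 0.862 + 1.14*0.25 = 1.147
Denominator = 1 + 0.25 = 1.25
Vr = 2785 * 1.147 / 1.25 = 2555.52 m/s

2555.52


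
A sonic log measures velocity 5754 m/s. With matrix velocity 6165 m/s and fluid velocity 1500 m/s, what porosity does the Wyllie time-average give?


1/V - 1/Vm = 1/5754 - 1/6165 = 1.159e-05
1/Vf - 1/Vm = 1/1500 - 1/6165 = 0.00050446
phi = 1.159e-05 / 0.00050446 = 0.023

0.023


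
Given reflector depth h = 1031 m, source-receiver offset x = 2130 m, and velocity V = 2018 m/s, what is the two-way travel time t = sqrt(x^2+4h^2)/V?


x^2 + 4h^2 = 2130^2 + 4*1031^2 = 4536900 + 4251844 = 8788744
sqrt(8788744) = 2964.5816
t = 2964.5816 / 2018 = 1.4691 s

1.4691


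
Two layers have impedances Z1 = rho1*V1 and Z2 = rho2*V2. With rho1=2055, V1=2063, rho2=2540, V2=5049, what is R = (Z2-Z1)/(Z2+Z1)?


Z1 = 2055 * 2063 = 4239465
Z2 = 2540 * 5049 = 12824460
R = (12824460 - 4239465) / (12824460 + 4239465) = 8584995 / 17063925 = 0.5031

0.5031


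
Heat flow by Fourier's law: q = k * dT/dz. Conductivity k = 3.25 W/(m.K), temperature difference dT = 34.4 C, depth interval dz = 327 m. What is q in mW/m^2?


q = k * dT / dz * 1000
= 3.25 * 34.4 / 327 * 1000
= 0.341896 * 1000
= 341.896 mW/m^2

341.896


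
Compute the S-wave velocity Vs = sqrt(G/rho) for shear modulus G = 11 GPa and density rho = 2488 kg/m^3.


Convert G to Pa: G = 11e9 Pa
Compute G/rho = 11e9 / 2488 = 4421221.865
Vs = sqrt(4421221.865) = 2102.67 m/s

2102.67


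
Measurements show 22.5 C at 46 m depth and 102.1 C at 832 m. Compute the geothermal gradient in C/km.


dT = 102.1 - 22.5 = 79.6 C
dz = 832 - 46 = 786 m
gradient = dT/dz * 1000 = 79.6/786 * 1000 = 101.2723 C/km

101.2723


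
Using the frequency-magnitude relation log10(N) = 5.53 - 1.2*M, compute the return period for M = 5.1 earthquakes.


log10(N) = 5.53 - 1.2*5.1 = -0.59
N = 10^-0.59 = 0.25704
T = 1/N = 1/0.25704 = 3.8905 years

3.8905


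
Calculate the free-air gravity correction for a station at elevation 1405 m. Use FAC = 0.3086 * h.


FAC = 0.3086 * h
= 0.3086 * 1405
= 433.583 mGal

433.583


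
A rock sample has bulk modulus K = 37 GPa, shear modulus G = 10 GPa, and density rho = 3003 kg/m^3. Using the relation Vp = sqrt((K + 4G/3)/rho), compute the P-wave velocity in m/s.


First compute the effective modulus:
K + 4G/3 = 37e9 + 4*10e9/3 = 50333333333.33 Pa
Then divide by density:
50333333333.33 / 3003 = 16761016.761 Pa/(kg/m^3)
Take the square root:
Vp = sqrt(16761016.761) = 4094.02 m/s

4094.02


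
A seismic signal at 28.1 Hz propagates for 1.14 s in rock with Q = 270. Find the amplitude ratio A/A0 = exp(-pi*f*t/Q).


pi*f*t/Q = pi*28.1*1.14/270 = 0.372733
A/A0 = exp(-0.372733) = 0.688849

0.688849


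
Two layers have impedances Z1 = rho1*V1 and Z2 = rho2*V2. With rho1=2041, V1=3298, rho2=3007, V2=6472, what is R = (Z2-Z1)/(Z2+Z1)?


Z1 = 2041 * 3298 = 6731218
Z2 = 3007 * 6472 = 19461304
R = (19461304 - 6731218) / (19461304 + 6731218) = 12730086 / 26192522 = 0.486

0.486


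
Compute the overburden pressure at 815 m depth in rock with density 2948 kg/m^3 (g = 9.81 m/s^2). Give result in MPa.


P = rho * g * z / 1e6
= 2948 * 9.81 * 815 / 1e6
= 23569702.2 / 1e6
= 23.5697 MPa

23.5697


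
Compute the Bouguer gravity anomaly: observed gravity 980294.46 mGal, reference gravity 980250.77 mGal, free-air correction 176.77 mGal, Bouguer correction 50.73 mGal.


BA = g_obs - g_ref + FAC - BC
= 980294.46 - 980250.77 + 176.77 - 50.73
= 169.73 mGal

169.73


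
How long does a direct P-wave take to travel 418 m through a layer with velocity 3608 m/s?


t = x / V
= 418 / 3608
= 0.1159 s

0.1159


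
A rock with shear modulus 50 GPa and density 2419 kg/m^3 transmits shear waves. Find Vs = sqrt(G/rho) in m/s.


Convert G to Pa: G = 50e9 Pa
Compute G/rho = 50e9 / 2419 = 20669698.2224
Vs = sqrt(20669698.2224) = 4546.39 m/s

4546.39


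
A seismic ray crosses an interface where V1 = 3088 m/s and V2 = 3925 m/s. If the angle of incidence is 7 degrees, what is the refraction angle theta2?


sin(theta1) = sin(7 deg) = 0.121869
sin(theta2) = V2/V1 * sin(theta1) = 3925/3088 * 0.121869 = 0.154902
theta2 = arcsin(0.154902) = 8.9111 degrees

8.9111


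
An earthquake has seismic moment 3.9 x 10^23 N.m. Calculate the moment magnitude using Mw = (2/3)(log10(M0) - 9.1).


log10(M0) = log10(3.9 x 10^23) = 23.5911
Mw = 2/3 * (23.5911 - 9.1)
= 2/3 * 14.4911
= 9.66

9.66


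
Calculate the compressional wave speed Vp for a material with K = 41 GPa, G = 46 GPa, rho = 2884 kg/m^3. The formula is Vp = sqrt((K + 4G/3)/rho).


First compute the effective modulus:
K + 4G/3 = 41e9 + 4*46e9/3 = 102333333333.33 Pa
Then divide by density:
102333333333.33 / 2884 = 35483125.289 Pa/(kg/m^3)
Take the square root:
Vp = sqrt(35483125.289) = 5956.77 m/s

5956.77


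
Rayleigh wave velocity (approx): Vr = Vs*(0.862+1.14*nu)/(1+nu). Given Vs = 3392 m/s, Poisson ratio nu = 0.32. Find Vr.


Numerator factor = 0.862 + 1.14*0.32 = 1.2268
Denominator = 1 + 0.32 = 1.32
Vr = 3392 * 1.2268 / 1.32 = 3152.5 m/s

3152.5


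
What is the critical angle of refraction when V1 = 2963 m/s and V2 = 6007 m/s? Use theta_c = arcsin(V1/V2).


V1/V2 = 2963/6007 = 0.493258
theta_c = arcsin(0.493258) = 29.5549 degrees

29.5549


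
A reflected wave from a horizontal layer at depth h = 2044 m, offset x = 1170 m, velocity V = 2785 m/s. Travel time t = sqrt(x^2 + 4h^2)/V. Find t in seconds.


x^2 + 4h^2 = 1170^2 + 4*2044^2 = 1368900 + 16711744 = 18080644
sqrt(18080644) = 4252.1341
t = 4252.1341 / 2785 = 1.5268 s

1.5268


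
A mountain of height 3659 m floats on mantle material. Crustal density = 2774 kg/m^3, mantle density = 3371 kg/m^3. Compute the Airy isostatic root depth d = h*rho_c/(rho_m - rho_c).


rho_m - rho_c = 3371 - 2774 = 597
d = 3659 * 2774 / 597
= 10150066 / 597
= 17001.79 m

17001.79


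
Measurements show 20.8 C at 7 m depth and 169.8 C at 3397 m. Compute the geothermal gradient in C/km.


dT = 169.8 - 20.8 = 149.0 C
dz = 3397 - 7 = 3390 m
gradient = dT/dz * 1000 = 149.0/3390 * 1000 = 43.9528 C/km

43.9528


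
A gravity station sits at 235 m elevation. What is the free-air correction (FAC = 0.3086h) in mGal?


FAC = 0.3086 * h
= 0.3086 * 235
= 72.521 mGal

72.521


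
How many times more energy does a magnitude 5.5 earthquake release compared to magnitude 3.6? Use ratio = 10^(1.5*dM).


M2 - M1 = 5.5 - 3.6 = 1.9
1.5 * 1.9 = 2.85
ratio = 10^2.85 = 707.95

707.95


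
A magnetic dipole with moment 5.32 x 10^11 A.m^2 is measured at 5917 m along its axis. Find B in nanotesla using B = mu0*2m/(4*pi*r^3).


m = 5.32 x 10^11 = 532000000000 A.m^2
2m = 1064000000000 A.m^2
r^3 = 5917^3 = 207159430213
B = (4pi*10^-7) * 1064000000000 / (4*pi * 207159430213) * 1e9
= 1337061.833368 / 2603242176316.03 * 1e9
= 513.6141 nT

513.6141


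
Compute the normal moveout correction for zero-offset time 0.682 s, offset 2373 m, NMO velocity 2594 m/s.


x/Vnmo = 2373/2594 = 0.914803
(x/Vnmo)^2 = 0.836865
t0^2 = 0.465124
sqrt(0.465124 + 0.836865) = 1.141047
dt = 1.141047 - 0.682 = 0.459047

0.459047


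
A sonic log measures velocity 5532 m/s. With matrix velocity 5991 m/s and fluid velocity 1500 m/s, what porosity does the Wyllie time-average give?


1/V - 1/Vm = 1/5532 - 1/5991 = 1.385e-05
1/Vf - 1/Vm = 1/1500 - 1/5991 = 0.00049975
phi = 1.385e-05 / 0.00049975 = 0.0277

0.0277


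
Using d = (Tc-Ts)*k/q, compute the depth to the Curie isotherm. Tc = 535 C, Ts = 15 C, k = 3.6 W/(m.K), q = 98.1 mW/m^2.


T_Curie - T_surf = 535 - 15 = 520 C
Convert q to W/m^2: 98.1 mW/m^2 = 0.0981 W/m^2
d = 520 * 3.6 / 0.0981 = 19082.57 m

19082.57


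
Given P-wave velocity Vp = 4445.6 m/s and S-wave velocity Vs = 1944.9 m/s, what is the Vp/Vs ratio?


Vp/Vs = 4445.6 / 1944.9
= 2.2858

2.2858


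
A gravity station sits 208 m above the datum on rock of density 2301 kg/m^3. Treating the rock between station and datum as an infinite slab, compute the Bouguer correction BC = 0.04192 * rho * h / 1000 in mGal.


BC = 0.04192 * rho * h / 1000
= 0.04192 * 2301 * 208 / 1000
= 20.0632 mGal

20.0632


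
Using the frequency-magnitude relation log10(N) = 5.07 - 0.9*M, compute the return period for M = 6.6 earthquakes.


log10(N) = 5.07 - 0.9*6.6 = -0.87
N = 10^-0.87 = 0.134896
T = 1/N = 1/0.134896 = 7.4131 years

7.4131


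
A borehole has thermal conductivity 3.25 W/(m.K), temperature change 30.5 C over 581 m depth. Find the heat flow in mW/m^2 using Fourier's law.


q = k * dT / dz * 1000
= 3.25 * 30.5 / 581 * 1000
= 0.170611 * 1000
= 170.611 mW/m^2

170.611


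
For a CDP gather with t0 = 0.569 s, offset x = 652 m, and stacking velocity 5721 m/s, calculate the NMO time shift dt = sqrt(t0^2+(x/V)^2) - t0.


x/Vnmo = 652/5721 = 0.113966
(x/Vnmo)^2 = 0.012988
t0^2 = 0.323761
sqrt(0.323761 + 0.012988) = 0.580301
dt = 0.580301 - 0.569 = 0.011301

0.011301


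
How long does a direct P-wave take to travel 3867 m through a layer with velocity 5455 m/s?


t = x / V
= 3867 / 5455
= 0.7089 s

0.7089


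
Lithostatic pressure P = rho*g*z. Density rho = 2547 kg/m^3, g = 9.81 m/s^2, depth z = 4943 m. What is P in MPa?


P = rho * g * z / 1e6
= 2547 * 9.81 * 4943 / 1e6
= 123506144.01 / 1e6
= 123.5061 MPa

123.5061


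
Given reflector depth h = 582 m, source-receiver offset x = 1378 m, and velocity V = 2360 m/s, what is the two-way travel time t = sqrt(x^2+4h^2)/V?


x^2 + 4h^2 = 1378^2 + 4*582^2 = 1898884 + 1354896 = 3253780
sqrt(3253780) = 1803.8237
t = 1803.8237 / 2360 = 0.7643 s

0.7643


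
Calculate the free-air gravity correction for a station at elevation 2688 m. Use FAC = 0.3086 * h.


FAC = 0.3086 * h
= 0.3086 * 2688
= 829.5168 mGal

829.5168


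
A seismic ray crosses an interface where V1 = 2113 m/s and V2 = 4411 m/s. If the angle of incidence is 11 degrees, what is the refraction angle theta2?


sin(theta1) = sin(11 deg) = 0.190809
sin(theta2) = V2/V1 * sin(theta1) = 4411/2113 * 0.190809 = 0.398324
theta2 = arcsin(0.398324) = 23.4734 degrees

23.4734


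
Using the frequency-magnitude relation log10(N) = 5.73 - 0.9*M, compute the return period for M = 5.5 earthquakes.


log10(N) = 5.73 - 0.9*5.5 = 0.78
N = 10^0.78 = 6.025596
T = 1/N = 1/6.025596 = 0.166 years

0.166


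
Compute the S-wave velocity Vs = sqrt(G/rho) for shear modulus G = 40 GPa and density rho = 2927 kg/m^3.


Convert G to Pa: G = 40e9 Pa
Compute G/rho = 40e9 / 2927 = 13665869.4909
Vs = sqrt(13665869.4909) = 3696.74 m/s

3696.74


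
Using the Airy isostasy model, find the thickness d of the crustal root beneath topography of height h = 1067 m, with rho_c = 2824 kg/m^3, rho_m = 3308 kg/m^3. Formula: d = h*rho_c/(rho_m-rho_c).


rho_m - rho_c = 3308 - 2824 = 484
d = 1067 * 2824 / 484
= 3013208 / 484
= 6225.64 m

6225.64


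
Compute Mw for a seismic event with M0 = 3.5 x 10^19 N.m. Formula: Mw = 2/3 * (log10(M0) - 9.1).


log10(M0) = log10(3.5 x 10^19) = 19.5441
Mw = 2/3 * (19.5441 - 9.1)
= 2/3 * 10.4441
= 6.96

6.96


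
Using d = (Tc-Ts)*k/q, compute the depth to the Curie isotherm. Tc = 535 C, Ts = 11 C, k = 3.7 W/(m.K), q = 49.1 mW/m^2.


T_Curie - T_surf = 535 - 11 = 524 C
Convert q to W/m^2: 49.1 mW/m^2 = 0.0491 W/m^2
d = 524 * 3.7 / 0.0491 = 39486.76 m

39486.76


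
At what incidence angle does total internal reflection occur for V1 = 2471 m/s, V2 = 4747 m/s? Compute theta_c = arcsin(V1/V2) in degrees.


V1/V2 = 2471/4747 = 0.520539
theta_c = arcsin(0.520539) = 31.3684 degrees

31.3684


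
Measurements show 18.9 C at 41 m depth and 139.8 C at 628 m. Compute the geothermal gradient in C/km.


dT = 139.8 - 18.9 = 120.9 C
dz = 628 - 41 = 587 m
gradient = dT/dz * 1000 = 120.9/587 * 1000 = 205.9625 C/km

205.9625


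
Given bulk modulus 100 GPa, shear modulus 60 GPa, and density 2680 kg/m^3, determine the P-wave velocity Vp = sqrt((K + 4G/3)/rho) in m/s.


First compute the effective modulus:
K + 4G/3 = 100e9 + 4*60e9/3 = 180000000000.0 Pa
Then divide by density:
180000000000.0 / 2680 = 67164179.1045 Pa/(kg/m^3)
Take the square root:
Vp = sqrt(67164179.1045) = 8195.38 m/s

8195.38


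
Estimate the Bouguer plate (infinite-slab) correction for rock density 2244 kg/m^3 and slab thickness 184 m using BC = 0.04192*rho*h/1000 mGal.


BC = 0.04192 * rho * h / 1000
= 0.04192 * 2244 * 184 / 1000
= 17.3086 mGal

17.3086


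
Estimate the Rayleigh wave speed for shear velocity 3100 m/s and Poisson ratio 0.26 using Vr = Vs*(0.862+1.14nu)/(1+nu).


Numerator factor = 0.862 + 1.14*0.26 = 1.1584
Denominator = 1 + 0.26 = 1.26
Vr = 3100 * 1.1584 / 1.26 = 2850.03 m/s

2850.03


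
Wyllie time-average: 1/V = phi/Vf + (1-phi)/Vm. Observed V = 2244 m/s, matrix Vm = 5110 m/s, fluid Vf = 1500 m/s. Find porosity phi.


1/V - 1/Vm = 1/2244 - 1/5110 = 0.00024994
1/Vf - 1/Vm = 1/1500 - 1/5110 = 0.00047097
phi = 0.00024994 / 0.00047097 = 0.5307

0.5307


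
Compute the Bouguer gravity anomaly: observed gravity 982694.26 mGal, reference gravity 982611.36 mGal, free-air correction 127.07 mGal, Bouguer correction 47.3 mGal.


BA = g_obs - g_ref + FAC - BC
= 982694.26 - 982611.36 + 127.07 - 47.3
= 162.67 mGal

162.67


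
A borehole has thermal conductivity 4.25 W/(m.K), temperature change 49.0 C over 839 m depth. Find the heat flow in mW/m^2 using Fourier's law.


q = k * dT / dz * 1000
= 4.25 * 49.0 / 839 * 1000
= 0.248212 * 1000
= 248.2122 mW/m^2

248.2122


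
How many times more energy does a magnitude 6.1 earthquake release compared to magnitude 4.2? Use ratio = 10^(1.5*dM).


M2 - M1 = 6.1 - 4.2 = 1.9
1.5 * 1.9 = 2.85
ratio = 10^2.85 = 707.95

707.95


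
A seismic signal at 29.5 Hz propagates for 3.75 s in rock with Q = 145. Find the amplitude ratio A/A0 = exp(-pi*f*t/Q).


pi*f*t/Q = pi*29.5*3.75/145 = 2.396819
A/A0 = exp(-2.396819) = 0.091007

0.091007


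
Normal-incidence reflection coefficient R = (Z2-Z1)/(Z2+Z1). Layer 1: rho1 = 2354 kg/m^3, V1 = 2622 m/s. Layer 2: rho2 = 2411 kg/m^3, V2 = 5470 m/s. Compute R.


Z1 = 2354 * 2622 = 6172188
Z2 = 2411 * 5470 = 13188170
R = (13188170 - 6172188) / (13188170 + 6172188) = 7015982 / 19360358 = 0.3624

0.3624


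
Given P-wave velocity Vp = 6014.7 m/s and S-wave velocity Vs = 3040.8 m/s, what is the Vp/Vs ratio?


Vp/Vs = 6014.7 / 3040.8
= 1.978

1.978


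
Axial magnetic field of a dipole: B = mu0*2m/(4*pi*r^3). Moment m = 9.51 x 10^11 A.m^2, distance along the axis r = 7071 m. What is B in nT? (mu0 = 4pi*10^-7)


m = 9.51 x 10^11 = 951000000000 A.m^2
2m = 1902000000000 A.m^2
r^3 = 7071^3 = 353543218911
B = (4pi*10^-7) * 1902000000000 / (4*pi * 353543218911) * 1e9
= 2390123.690851 / 4442755117029.14 * 1e9
= 537.9823 nT

537.9823


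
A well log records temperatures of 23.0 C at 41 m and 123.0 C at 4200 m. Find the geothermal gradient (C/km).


dT = 123.0 - 23.0 = 100.0 C
dz = 4200 - 41 = 4159 m
gradient = dT/dz * 1000 = 100.0/4159 * 1000 = 24.0442 C/km

24.0442


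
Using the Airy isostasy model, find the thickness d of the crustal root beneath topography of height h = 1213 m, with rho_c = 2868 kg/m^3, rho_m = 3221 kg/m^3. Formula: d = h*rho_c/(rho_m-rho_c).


rho_m - rho_c = 3221 - 2868 = 353
d = 1213 * 2868 / 353
= 3478884 / 353
= 9855.2 m

9855.2


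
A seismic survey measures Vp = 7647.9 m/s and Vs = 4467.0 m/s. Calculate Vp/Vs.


Vp/Vs = 7647.9 / 4467.0
= 1.7121

1.7121


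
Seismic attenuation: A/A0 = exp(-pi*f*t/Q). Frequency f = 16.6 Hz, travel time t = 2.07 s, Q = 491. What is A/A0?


pi*f*t/Q = pi*16.6*2.07/491 = 0.21986
A/A0 = exp(-0.21986) = 0.802631

0.802631


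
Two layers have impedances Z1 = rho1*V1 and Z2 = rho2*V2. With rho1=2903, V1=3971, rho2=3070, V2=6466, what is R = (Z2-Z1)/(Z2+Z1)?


Z1 = 2903 * 3971 = 11527813
Z2 = 3070 * 6466 = 19850620
R = (19850620 - 11527813) / (19850620 + 11527813) = 8322807 / 31378433 = 0.2652

0.2652


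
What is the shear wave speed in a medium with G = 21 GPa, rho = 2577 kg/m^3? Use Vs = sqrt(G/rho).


Convert G to Pa: G = 21e9 Pa
Compute G/rho = 21e9 / 2577 = 8149010.4773
Vs = sqrt(8149010.4773) = 2854.65 m/s

2854.65


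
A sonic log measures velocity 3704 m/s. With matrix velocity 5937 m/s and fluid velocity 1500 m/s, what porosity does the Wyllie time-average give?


1/V - 1/Vm = 1/3704 - 1/5937 = 0.00010154
1/Vf - 1/Vm = 1/1500 - 1/5937 = 0.00049823
phi = 0.00010154 / 0.00049823 = 0.2038

0.2038


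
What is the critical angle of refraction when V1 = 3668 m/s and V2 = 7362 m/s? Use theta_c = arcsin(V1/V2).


V1/V2 = 3668/7362 = 0.498234
theta_c = arcsin(0.498234) = 29.8832 degrees

29.8832


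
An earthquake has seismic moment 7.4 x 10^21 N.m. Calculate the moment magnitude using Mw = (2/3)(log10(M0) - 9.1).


log10(M0) = log10(7.4 x 10^21) = 21.8692
Mw = 2/3 * (21.8692 - 9.1)
= 2/3 * 12.7692
= 8.51

8.51


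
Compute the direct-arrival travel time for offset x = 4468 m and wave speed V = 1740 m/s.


t = x / V
= 4468 / 1740
= 2.5678 s

2.5678


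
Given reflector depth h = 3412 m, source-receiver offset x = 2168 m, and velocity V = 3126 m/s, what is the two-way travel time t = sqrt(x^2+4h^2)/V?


x^2 + 4h^2 = 2168^2 + 4*3412^2 = 4700224 + 46566976 = 51267200
sqrt(51267200) = 7160.1117
t = 7160.1117 / 3126 = 2.2905 s

2.2905


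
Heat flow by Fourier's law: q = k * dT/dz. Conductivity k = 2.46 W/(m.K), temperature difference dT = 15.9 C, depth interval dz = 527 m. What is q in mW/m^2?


q = k * dT / dz * 1000
= 2.46 * 15.9 / 527 * 1000
= 0.07422 * 1000
= 74.2201 mW/m^2

74.2201


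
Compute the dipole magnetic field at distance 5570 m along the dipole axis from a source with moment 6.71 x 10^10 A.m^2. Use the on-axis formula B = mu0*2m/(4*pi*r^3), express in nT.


m = 6.71 x 10^10 = 67100000000 A.m^2
2m = 134200000000 A.m^2
r^3 = 5570^3 = 172808693000
B = (4pi*10^-7) * 134200000000 / (4*pi * 172808693000) * 1e9
= 168640.693645 / 2171578081621.02 * 1e9
= 77.6581 nT

77.6581


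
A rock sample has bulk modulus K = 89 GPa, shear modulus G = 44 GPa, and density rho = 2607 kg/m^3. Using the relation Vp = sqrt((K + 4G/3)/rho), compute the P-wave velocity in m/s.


First compute the effective modulus:
K + 4G/3 = 89e9 + 4*44e9/3 = 147666666666.67 Pa
Then divide by density:
147666666666.67 / 2607 = 56642373.0981 Pa/(kg/m^3)
Take the square root:
Vp = sqrt(56642373.0981) = 7526.11 m/s

7526.11


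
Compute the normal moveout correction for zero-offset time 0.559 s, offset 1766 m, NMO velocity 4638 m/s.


x/Vnmo = 1766/4638 = 0.380768
(x/Vnmo)^2 = 0.144984
t0^2 = 0.312481
sqrt(0.312481 + 0.144984) = 0.676362
dt = 0.676362 - 0.559 = 0.117362

0.117362


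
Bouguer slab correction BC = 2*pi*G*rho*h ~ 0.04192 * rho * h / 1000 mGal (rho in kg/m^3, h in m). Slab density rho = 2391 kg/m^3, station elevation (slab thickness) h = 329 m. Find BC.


BC = 0.04192 * rho * h / 1000
= 0.04192 * 2391 * 329 / 1000
= 32.9759 mGal

32.9759


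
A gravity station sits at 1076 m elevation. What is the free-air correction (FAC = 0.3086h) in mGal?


FAC = 0.3086 * h
= 0.3086 * 1076
= 332.0536 mGal

332.0536


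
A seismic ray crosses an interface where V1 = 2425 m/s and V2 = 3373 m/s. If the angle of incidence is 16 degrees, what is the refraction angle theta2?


sin(theta1) = sin(16 deg) = 0.275637
sin(theta2) = V2/V1 * sin(theta1) = 3373/2425 * 0.275637 = 0.383392
theta2 = arcsin(0.383392) = 22.5439 degrees

22.5439


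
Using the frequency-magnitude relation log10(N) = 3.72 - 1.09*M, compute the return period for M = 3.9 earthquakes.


log10(N) = 3.72 - 1.09*3.9 = -0.531
N = 10^-0.531 = 0.294442
T = 1/N = 1/0.294442 = 3.3963 years

3.3963


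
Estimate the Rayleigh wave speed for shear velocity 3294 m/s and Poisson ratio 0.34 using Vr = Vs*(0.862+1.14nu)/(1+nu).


Numerator factor = 0.862 + 1.14*0.34 = 1.2496
Denominator = 1 + 0.34 = 1.34
Vr = 3294 * 1.2496 / 1.34 = 3071.78 m/s

3071.78


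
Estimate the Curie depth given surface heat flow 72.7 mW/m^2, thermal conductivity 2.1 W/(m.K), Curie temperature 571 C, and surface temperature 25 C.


T_Curie - T_surf = 571 - 25 = 546 C
Convert q to W/m^2: 72.7 mW/m^2 = 0.0727 W/m^2
d = 546 * 2.1 / 0.0727 = 15771.66 m

15771.66


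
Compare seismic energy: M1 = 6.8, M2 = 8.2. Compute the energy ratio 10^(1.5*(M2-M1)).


M2 - M1 = 8.2 - 6.8 = 1.4
1.5 * 1.4 = 2.1
ratio = 10^2.1 = 125.89

125.89


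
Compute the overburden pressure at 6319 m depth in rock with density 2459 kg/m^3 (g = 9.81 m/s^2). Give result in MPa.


P = rho * g * z / 1e6
= 2459 * 9.81 * 6319 / 1e6
= 152431910.01 / 1e6
= 152.4319 MPa

152.4319


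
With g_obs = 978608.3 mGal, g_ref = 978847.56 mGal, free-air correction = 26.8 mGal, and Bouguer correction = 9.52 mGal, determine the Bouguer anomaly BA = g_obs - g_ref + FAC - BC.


BA = g_obs - g_ref + FAC - BC
= 978608.3 - 978847.56 + 26.8 - 9.52
= -221.98 mGal

-221.98


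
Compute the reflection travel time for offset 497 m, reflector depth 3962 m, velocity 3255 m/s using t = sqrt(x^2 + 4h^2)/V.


x^2 + 4h^2 = 497^2 + 4*3962^2 = 247009 + 62789776 = 63036785
sqrt(63036785) = 7939.5708
t = 7939.5708 / 3255 = 2.4392 s

2.4392


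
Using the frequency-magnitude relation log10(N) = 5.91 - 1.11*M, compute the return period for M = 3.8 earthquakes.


log10(N) = 5.91 - 1.11*3.8 = 1.692
N = 10^1.692 = 49.203954
T = 1/N = 1/49.203954 = 0.0203 years

0.0203


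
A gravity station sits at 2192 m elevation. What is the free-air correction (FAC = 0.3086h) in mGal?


FAC = 0.3086 * h
= 0.3086 * 2192
= 676.4512 mGal

676.4512


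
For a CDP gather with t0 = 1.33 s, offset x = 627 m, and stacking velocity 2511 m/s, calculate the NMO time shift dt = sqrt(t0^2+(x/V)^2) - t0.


x/Vnmo = 627/2511 = 0.249701
(x/Vnmo)^2 = 0.062351
t0^2 = 1.7689
sqrt(1.7689 + 0.062351) = 1.353237
dt = 1.353237 - 1.33 = 0.023237

0.023237


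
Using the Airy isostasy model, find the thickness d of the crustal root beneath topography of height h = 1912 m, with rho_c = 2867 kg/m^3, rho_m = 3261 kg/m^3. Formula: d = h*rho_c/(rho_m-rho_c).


rho_m - rho_c = 3261 - 2867 = 394
d = 1912 * 2867 / 394
= 5481704 / 394
= 13912.95 m

13912.95


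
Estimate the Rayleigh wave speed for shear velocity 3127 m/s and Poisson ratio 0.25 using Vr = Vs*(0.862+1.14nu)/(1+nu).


Numerator factor = 0.862 + 1.14*0.25 = 1.147
Denominator = 1 + 0.25 = 1.25
Vr = 3127 * 1.147 / 1.25 = 2869.34 m/s

2869.34


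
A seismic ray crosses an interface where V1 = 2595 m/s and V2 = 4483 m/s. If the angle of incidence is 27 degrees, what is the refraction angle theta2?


sin(theta1) = sin(27 deg) = 0.45399
sin(theta2) = V2/V1 * sin(theta1) = 4483/2595 * 0.45399 = 0.784293
theta2 = arcsin(0.784293) = 51.6553 degrees

51.6553


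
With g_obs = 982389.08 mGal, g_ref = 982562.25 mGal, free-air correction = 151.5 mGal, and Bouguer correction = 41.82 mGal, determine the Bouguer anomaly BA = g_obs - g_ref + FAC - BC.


BA = g_obs - g_ref + FAC - BC
= 982389.08 - 982562.25 + 151.5 - 41.82
= -63.49 mGal

-63.49


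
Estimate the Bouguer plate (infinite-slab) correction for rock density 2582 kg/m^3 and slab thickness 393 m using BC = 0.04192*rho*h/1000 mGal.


BC = 0.04192 * rho * h / 1000
= 0.04192 * 2582 * 393 / 1000
= 42.5373 mGal

42.5373


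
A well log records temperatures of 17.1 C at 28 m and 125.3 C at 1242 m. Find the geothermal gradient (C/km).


dT = 125.3 - 17.1 = 108.2 C
dz = 1242 - 28 = 1214 m
gradient = dT/dz * 1000 = 108.2/1214 * 1000 = 89.1269 C/km

89.1269


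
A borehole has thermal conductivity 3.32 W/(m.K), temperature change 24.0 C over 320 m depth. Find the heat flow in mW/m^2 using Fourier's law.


q = k * dT / dz * 1000
= 3.32 * 24.0 / 320 * 1000
= 0.249 * 1000
= 249.0 mW/m^2

249.0


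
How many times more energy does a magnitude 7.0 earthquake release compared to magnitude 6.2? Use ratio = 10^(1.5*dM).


M2 - M1 = 7.0 - 6.2 = 0.8
1.5 * 0.8 = 1.2
ratio = 10^1.2 = 15.85

15.85


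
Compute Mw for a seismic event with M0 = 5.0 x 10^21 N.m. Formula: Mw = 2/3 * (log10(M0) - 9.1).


log10(M0) = log10(5.0 x 10^21) = 21.699
Mw = 2/3 * (21.699 - 9.1)
= 2/3 * 12.599
= 8.4

8.4


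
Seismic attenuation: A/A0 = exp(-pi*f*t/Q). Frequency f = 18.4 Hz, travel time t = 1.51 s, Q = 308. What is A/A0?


pi*f*t/Q = pi*18.4*1.51/308 = 0.283396
A/A0 = exp(-0.283396) = 0.753221

0.753221


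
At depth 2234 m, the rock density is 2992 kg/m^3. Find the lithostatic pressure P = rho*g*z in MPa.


P = rho * g * z / 1e6
= 2992 * 9.81 * 2234 / 1e6
= 65571295.68 / 1e6
= 65.5713 MPa

65.5713


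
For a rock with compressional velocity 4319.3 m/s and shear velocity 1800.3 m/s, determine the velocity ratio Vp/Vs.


Vp/Vs = 4319.3 / 1800.3
= 2.3992

2.3992


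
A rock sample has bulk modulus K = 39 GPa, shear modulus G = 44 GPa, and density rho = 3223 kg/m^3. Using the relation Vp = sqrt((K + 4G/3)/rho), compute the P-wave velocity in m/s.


First compute the effective modulus:
K + 4G/3 = 39e9 + 4*44e9/3 = 97666666666.67 Pa
Then divide by density:
97666666666.67 / 3223 = 30303030.303 Pa/(kg/m^3)
Take the square root:
Vp = sqrt(30303030.303) = 5504.82 m/s

5504.82


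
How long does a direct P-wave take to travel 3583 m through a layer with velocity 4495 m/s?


t = x / V
= 3583 / 4495
= 0.7971 s

0.7971


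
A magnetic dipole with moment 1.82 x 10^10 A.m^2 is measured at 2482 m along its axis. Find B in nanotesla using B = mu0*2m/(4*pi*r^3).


m = 1.82 x 10^10 = 18200000000 A.m^2
2m = 36400000000 A.m^2
r^3 = 2482^3 = 15289924168
B = (4pi*10^-7) * 36400000000 / (4*pi * 15289924168) * 1e9
= 45741.589036 / 192138853760.54 * 1e9
= 238.0653 nT

238.0653


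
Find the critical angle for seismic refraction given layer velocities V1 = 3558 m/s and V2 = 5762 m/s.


V1/V2 = 3558/5762 = 0.617494
theta_c = arcsin(0.617494) = 38.1334 degrees

38.1334


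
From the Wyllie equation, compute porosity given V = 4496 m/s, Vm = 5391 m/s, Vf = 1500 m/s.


1/V - 1/Vm = 1/4496 - 1/5391 = 3.693e-05
1/Vf - 1/Vm = 1/1500 - 1/5391 = 0.00048117
phi = 3.693e-05 / 0.00048117 = 0.0767

0.0767


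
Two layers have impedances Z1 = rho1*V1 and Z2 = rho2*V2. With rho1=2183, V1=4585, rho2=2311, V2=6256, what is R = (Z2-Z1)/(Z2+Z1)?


Z1 = 2183 * 4585 = 10009055
Z2 = 2311 * 6256 = 14457616
R = (14457616 - 10009055) / (14457616 + 10009055) = 4448561 / 24466671 = 0.1818

0.1818


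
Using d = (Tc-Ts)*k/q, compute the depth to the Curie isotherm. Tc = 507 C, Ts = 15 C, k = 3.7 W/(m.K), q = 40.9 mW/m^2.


T_Curie - T_surf = 507 - 15 = 492 C
Convert q to W/m^2: 40.9 mW/m^2 = 0.0409 W/m^2
d = 492 * 3.7 / 0.0409 = 44508.56 m

44508.56


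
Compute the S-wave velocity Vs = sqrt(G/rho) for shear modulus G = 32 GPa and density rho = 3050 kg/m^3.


Convert G to Pa: G = 32e9 Pa
Compute G/rho = 32e9 / 3050 = 10491803.2787
Vs = sqrt(10491803.2787) = 3239.11 m/s

3239.11


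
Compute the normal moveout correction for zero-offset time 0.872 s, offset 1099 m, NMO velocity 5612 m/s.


x/Vnmo = 1099/5612 = 0.19583
(x/Vnmo)^2 = 0.03835
t0^2 = 0.760384
sqrt(0.760384 + 0.03835) = 0.893719
dt = 0.893719 - 0.872 = 0.021719

0.021719


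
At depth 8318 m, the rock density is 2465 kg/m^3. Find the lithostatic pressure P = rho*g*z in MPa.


P = rho * g * z / 1e6
= 2465 * 9.81 * 8318 / 1e6
= 201142964.7 / 1e6
= 201.143 MPa

201.143


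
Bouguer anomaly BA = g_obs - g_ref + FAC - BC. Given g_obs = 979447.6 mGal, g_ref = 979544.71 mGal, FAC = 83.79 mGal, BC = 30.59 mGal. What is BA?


BA = g_obs - g_ref + FAC - BC
= 979447.6 - 979544.71 + 83.79 - 30.59
= -43.91 mGal

-43.91


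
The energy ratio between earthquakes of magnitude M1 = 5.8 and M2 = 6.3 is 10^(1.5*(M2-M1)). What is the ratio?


M2 - M1 = 6.3 - 5.8 = 0.5
1.5 * 0.5 = 0.75
ratio = 10^0.75 = 5.62

5.62


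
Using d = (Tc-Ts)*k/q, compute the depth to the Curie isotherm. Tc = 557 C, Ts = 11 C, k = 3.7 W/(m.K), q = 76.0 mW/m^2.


T_Curie - T_surf = 557 - 11 = 546 C
Convert q to W/m^2: 76.0 mW/m^2 = 0.076 W/m^2
d = 546 * 3.7 / 0.076 = 26581.58 m

26581.58


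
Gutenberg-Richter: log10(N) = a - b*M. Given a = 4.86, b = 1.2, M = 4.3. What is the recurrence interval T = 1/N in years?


log10(N) = 4.86 - 1.2*4.3 = -0.3
N = 10^-0.3 = 0.501187
T = 1/N = 1/0.501187 = 1.9953 years

1.9953


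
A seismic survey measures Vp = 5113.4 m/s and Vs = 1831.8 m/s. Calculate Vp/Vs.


Vp/Vs = 5113.4 / 1831.8
= 2.7915

2.7915


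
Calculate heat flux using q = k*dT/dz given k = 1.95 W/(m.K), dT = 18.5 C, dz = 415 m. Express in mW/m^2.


q = k * dT / dz * 1000
= 1.95 * 18.5 / 415 * 1000
= 0.086928 * 1000
= 86.9277 mW/m^2

86.9277


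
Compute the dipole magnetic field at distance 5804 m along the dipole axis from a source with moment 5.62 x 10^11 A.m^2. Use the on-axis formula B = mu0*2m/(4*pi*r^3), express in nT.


m = 5.62 x 10^11 = 562000000000 A.m^2
2m = 1124000000000 A.m^2
r^3 = 5804^3 = 195515958464
B = (4pi*10^-7) * 1124000000000 / (4*pi * 195515958464) * 1e9
= 1412460.057054 / 2456925995080.28 * 1e9
= 574.8891 nT

574.8891


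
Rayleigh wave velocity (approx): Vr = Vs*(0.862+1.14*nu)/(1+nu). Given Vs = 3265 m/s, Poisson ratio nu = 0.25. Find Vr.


Numerator factor = 0.862 + 1.14*0.25 = 1.147
Denominator = 1 + 0.25 = 1.25
Vr = 3265 * 1.147 / 1.25 = 2995.96 m/s

2995.96


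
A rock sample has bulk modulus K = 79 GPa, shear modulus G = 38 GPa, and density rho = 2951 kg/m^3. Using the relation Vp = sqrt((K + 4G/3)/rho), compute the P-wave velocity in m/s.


First compute the effective modulus:
K + 4G/3 = 79e9 + 4*38e9/3 = 129666666666.67 Pa
Then divide by density:
129666666666.67 / 2951 = 43939907.376 Pa/(kg/m^3)
Take the square root:
Vp = sqrt(43939907.376) = 6628.72 m/s

6628.72


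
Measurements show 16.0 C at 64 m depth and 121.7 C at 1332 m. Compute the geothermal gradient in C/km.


dT = 121.7 - 16.0 = 105.7 C
dz = 1332 - 64 = 1268 m
gradient = dT/dz * 1000 = 105.7/1268 * 1000 = 83.3596 C/km

83.3596


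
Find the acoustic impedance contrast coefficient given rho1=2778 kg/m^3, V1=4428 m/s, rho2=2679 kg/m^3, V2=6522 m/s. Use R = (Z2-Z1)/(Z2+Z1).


Z1 = 2778 * 4428 = 12300984
Z2 = 2679 * 6522 = 17472438
R = (17472438 - 12300984) / (17472438 + 12300984) = 5171454 / 29773422 = 0.1737

0.1737


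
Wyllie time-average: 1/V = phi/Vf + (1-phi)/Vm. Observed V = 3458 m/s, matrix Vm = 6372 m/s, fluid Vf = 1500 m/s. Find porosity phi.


1/V - 1/Vm = 1/3458 - 1/6372 = 0.00013225
1/Vf - 1/Vm = 1/1500 - 1/6372 = 0.00050973
phi = 0.00013225 / 0.00050973 = 0.2594

0.2594


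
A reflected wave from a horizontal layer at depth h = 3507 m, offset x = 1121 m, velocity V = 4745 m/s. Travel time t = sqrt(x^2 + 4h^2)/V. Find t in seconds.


x^2 + 4h^2 = 1121^2 + 4*3507^2 = 1256641 + 49196196 = 50452837
sqrt(50452837) = 7103.016
t = 7103.016 / 4745 = 1.4969 s

1.4969


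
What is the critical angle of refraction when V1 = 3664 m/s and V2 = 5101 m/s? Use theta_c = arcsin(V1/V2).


V1/V2 = 3664/5101 = 0.718291
theta_c = arcsin(0.718291) = 45.9135 degrees

45.9135


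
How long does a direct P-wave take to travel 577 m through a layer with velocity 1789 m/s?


t = x / V
= 577 / 1789
= 0.3225 s

0.3225


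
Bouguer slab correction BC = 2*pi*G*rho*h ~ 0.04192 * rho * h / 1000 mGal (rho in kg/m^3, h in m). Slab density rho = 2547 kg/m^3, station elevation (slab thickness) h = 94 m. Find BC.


BC = 0.04192 * rho * h / 1000
= 0.04192 * 2547 * 94 / 1000
= 10.0364 mGal

10.0364


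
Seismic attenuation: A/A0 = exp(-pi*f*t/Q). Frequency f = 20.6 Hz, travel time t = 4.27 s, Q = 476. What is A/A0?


pi*f*t/Q = pi*20.6*4.27/476 = 0.580548
A/A0 = exp(-0.580548) = 0.559592

0.559592


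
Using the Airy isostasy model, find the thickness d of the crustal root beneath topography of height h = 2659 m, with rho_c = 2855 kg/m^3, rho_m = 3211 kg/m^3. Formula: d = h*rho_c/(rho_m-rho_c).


rho_m - rho_c = 3211 - 2855 = 356
d = 2659 * 2855 / 356
= 7591445 / 356
= 21324.28 m

21324.28


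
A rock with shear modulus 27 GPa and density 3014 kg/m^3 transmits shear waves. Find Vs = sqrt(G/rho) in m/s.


Convert G to Pa: G = 27e9 Pa
Compute G/rho = 27e9 / 3014 = 8958195.0896
Vs = sqrt(8958195.0896) = 2993.02 m/s

2993.02


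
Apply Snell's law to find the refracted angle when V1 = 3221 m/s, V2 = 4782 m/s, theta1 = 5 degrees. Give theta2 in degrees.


sin(theta1) = sin(5 deg) = 0.087156
sin(theta2) = V2/V1 * sin(theta1) = 4782/3221 * 0.087156 = 0.129394
theta2 = arcsin(0.129394) = 7.4346 degrees

7.4346


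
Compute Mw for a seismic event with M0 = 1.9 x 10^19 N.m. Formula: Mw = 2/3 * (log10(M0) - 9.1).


log10(M0) = log10(1.9 x 10^19) = 19.2788
Mw = 2/3 * (19.2788 - 9.1)
= 2/3 * 10.1788
= 6.79

6.79


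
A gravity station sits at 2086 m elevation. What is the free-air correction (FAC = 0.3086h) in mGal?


FAC = 0.3086 * h
= 0.3086 * 2086
= 643.7396 mGal

643.7396


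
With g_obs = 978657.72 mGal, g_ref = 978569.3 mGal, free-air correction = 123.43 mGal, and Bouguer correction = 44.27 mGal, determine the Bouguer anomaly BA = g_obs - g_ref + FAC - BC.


BA = g_obs - g_ref + FAC - BC
= 978657.72 - 978569.3 + 123.43 - 44.27
= 167.58 mGal

167.58


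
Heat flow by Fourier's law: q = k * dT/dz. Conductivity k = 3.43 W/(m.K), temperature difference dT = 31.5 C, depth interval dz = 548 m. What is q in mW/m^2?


q = k * dT / dz * 1000
= 3.43 * 31.5 / 548 * 1000
= 0.197162 * 1000
= 197.1624 mW/m^2

197.1624


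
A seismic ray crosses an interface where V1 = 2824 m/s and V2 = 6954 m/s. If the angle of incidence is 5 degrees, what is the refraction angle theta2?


sin(theta1) = sin(5 deg) = 0.087156
sin(theta2) = V2/V1 * sin(theta1) = 6954/2824 * 0.087156 = 0.214618
theta2 = arcsin(0.214618) = 12.3931 degrees

12.3931


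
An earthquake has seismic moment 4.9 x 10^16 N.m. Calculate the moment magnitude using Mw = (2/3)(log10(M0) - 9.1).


log10(M0) = log10(4.9 x 10^16) = 16.6902
Mw = 2/3 * (16.6902 - 9.1)
= 2/3 * 7.5902
= 5.06

5.06


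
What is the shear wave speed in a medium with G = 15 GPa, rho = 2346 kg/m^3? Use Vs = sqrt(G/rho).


Convert G to Pa: G = 15e9 Pa
Compute G/rho = 15e9 / 2346 = 6393861.8926
Vs = sqrt(6393861.8926) = 2528.61 m/s

2528.61


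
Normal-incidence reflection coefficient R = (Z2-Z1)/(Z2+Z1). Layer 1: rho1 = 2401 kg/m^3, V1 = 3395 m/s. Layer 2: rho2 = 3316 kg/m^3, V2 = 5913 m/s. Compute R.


Z1 = 2401 * 3395 = 8151395
Z2 = 3316 * 5913 = 19607508
R = (19607508 - 8151395) / (19607508 + 8151395) = 11456113 / 27758903 = 0.4127

0.4127


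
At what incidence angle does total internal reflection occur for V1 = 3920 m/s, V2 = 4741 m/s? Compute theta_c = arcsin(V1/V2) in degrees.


V1/V2 = 3920/4741 = 0.82683
theta_c = arcsin(0.82683) = 55.7744 degrees

55.7744


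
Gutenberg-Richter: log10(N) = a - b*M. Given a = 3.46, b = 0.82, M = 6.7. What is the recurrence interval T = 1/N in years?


log10(N) = 3.46 - 0.82*6.7 = -2.034
N = 10^-2.034 = 0.009247
T = 1/N = 1/0.009247 = 108.1434 years

108.1434


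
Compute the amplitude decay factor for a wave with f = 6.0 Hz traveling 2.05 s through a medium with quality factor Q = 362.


pi*f*t/Q = pi*6.0*2.05/362 = 0.106745
A/A0 = exp(-0.106745) = 0.898755

0.898755


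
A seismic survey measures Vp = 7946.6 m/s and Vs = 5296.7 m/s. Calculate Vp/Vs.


Vp/Vs = 7946.6 / 5296.7
= 1.5003

1.5003


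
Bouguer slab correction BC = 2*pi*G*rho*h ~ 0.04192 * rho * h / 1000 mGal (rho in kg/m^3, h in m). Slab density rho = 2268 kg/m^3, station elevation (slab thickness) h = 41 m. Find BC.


BC = 0.04192 * rho * h / 1000
= 0.04192 * 2268 * 41 / 1000
= 3.8981 mGal

3.8981


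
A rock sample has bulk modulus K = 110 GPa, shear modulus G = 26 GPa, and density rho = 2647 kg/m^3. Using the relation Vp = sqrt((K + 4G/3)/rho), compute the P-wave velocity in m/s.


First compute the effective modulus:
K + 4G/3 = 110e9 + 4*26e9/3 = 144666666666.67 Pa
Then divide by density:
144666666666.67 / 2647 = 54653066.3644 Pa/(kg/m^3)
Take the square root:
Vp = sqrt(54653066.3644) = 7392.77 m/s

7392.77


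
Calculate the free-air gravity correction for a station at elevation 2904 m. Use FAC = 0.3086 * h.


FAC = 0.3086 * h
= 0.3086 * 2904
= 896.1744 mGal

896.1744


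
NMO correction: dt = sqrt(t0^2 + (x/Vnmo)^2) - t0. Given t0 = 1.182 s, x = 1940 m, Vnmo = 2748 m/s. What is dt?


x/Vnmo = 1940/2748 = 0.705968
(x/Vnmo)^2 = 0.498391
t0^2 = 1.397124
sqrt(1.397124 + 0.498391) = 1.376777
dt = 1.376777 - 1.182 = 0.194777

0.194777


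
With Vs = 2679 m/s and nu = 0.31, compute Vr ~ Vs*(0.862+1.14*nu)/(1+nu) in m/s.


Numerator factor = 0.862 + 1.14*0.31 = 1.2154
Denominator = 1 + 0.31 = 1.31
Vr = 2679 * 1.2154 / 1.31 = 2485.54 m/s

2485.54


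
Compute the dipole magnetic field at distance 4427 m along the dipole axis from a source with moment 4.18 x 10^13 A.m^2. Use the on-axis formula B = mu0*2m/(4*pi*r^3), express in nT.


m = 4.18 x 10^13 = 41800000000000 A.m^2
2m = 83600000000000 A.m^2
r^3 = 4427^3 = 86761802483
B = (4pi*10^-7) * 83600000000000 / (4*pi * 86761802483) * 1e9
= 105054858.336043 / 1090280965171.21 * 1e9
= 96355.7667 nT

96355.7667


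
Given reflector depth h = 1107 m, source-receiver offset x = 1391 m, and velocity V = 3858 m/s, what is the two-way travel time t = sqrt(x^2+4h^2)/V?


x^2 + 4h^2 = 1391^2 + 4*1107^2 = 1934881 + 4901796 = 6836677
sqrt(6836677) = 2614.704
t = 2614.704 / 3858 = 0.6777 s

0.6777
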